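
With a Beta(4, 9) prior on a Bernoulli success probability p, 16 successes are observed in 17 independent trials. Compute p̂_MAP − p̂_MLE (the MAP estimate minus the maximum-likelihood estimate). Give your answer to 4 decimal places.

Posterior is Beta(20, 10); MAP = (20−1)/(30−2) = 19/28 ≈ 0.67857.
MLE ignores the prior: p̂_MLE = k/n = 16/17 ≈ 0.94118.
Difference = 19/28 − 16/17 = -125/476 ≈ -0.2626.

MAP − MLE = -0.2626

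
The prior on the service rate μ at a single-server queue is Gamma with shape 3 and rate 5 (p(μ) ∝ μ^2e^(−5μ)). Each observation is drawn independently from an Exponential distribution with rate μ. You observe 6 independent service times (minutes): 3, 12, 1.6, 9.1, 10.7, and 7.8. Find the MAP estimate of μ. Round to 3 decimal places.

μ̂_MAP = 0.163

The Exponential(rate=μ) likelihood is ∝ μ^n e^(−μΣtᵢ). Here n = 6 and Σtᵢ = 3 + 12 + 1.6 + 9.1 + 10.7 + 7.8 = 44.2.
Posterior ∝ μ^2e^(−5μ) · μ^6e^(−44.2μ) = μ^8e^(−49.2μ), i.e. Gamma(9, 49.2).
Mode = (a−1)/b = 8/49.2 ≈ 0.163.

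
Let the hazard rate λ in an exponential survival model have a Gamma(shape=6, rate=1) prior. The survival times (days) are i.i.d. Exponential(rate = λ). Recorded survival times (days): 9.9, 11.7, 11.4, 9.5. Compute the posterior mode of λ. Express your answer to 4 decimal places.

The Exponential(rate=λ) likelihood is ∝ λ^n e^(−λΣtᵢ). Here n = 4 and Σtᵢ = 9.9 + 11.7 + 11.4 + 9.5 = 42.5.
Posterior ∝ λ^5e^(−1λ) · λ^4e^(−42.5λ) = λ^9e^(−43.5λ), i.e. Gamma(10, 43.5).
Mode = (a−1)/b = 9/43.5 ≈ 0.2069.

λ̂_MAP = 0.2069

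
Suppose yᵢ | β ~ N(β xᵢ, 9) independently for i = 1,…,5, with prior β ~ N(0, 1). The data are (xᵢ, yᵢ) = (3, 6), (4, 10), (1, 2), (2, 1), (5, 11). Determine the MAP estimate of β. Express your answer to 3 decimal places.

β̂_MAP = 1.828

log p(β | y) = −Σ(yᵢ − βxᵢ)²/(2·9) − β²/(2·1) + const.
Setting the derivative to zero: Σxᵢ(yᵢ − βxᵢ)/9 − β/1 = 0, so β = Σxᵢyᵢ / (Σxᵢ² + σ²/τ²).
Σxᵢyᵢ = 3·6 + 4·10 + 1·2 + 2·1 + 5·11 = 117; Σxᵢ² = 55; σ²/τ² = 9.
β̂_MAP = 117 / (55 + 9) = 117/64 ≈ 1.828.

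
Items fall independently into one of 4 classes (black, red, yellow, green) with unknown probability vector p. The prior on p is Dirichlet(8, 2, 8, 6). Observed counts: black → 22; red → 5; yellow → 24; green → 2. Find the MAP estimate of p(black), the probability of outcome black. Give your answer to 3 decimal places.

The posterior is Dirichlet(αᵢ + nᵢ) = Dirichlet(30, 7, 32, 8).
For a Dirichlet(a₁,…,a_K) with all aᵢ > 1, the mode has j-th component (aⱼ − 1)/(Σaᵢ − K).
Here Σaᵢ = 77 and K = 4, so p(black) = (30 − 1)/(77 − 4) = 29/73 ≈ 0.397.

MAP estimate of p(black) = 0.397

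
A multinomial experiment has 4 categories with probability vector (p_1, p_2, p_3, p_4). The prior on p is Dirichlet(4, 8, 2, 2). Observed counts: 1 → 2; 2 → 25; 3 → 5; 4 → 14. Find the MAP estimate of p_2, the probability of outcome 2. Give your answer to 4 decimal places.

MAP estimate: 0.5517

The posterior is Dirichlet(αᵢ + nᵢ) = Dirichlet(6, 33, 7, 16).
For a Dirichlet(a₁,…,a_K) with all aᵢ > 1, the mode has j-th component (aⱼ − 1)/(Σaᵢ − K).
Here Σaᵢ = 62 and K = 4, so p_2 = (33 − 1)/(62 − 4) = 32/58 ≈ 0.5517.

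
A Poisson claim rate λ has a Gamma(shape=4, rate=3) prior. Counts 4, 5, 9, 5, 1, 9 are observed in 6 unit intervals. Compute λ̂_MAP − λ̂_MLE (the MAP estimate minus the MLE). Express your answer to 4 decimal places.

MAP − MLE = -1.5000

Σxᵢ = 33. Posterior is Gamma(37, 9); MAP = (37−1)/9 = 36/9 ≈ 4.00000.
MLE = x̄ = 33/6 ≈ 5.50000.
Difference = 36/9 − 33/6 = -3/2 ≈ -1.5000.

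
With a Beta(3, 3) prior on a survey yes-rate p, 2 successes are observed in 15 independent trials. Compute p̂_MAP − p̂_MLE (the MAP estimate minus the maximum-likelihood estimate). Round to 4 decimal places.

Posterior is Beta(5, 16); MAP = (5−1)/(21−2) = 4/19 ≈ 0.21053.
MLE ignores the prior: p̂_MLE = k/n = 2/15 ≈ 0.13333.
Difference = 4/19 − 2/15 = 22/285 ≈ 0.0772.

MAP − MLE = 0.0772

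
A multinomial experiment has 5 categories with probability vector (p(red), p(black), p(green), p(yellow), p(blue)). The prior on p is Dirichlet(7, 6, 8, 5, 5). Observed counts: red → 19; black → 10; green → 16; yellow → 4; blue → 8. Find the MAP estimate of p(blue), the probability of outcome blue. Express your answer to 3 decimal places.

MAP estimate of p(blue) = 0.145

The posterior is Dirichlet(αᵢ + nᵢ) = Dirichlet(26, 16, 24, 9, 13).
For a Dirichlet(a₁,…,a_K) with all aᵢ > 1, the mode has j-th component (aⱼ − 1)/(Σaᵢ − K).
Here Σaᵢ = 88 and K = 5, so p(blue) = (13 − 1)/(88 − 5) = 12/83 ≈ 0.145.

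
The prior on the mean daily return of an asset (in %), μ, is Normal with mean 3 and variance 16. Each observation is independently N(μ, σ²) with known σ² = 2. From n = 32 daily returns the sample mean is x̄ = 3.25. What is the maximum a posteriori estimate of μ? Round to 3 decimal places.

n = 32, x̄ = 3.25.
For a Normal prior and Normal likelihood with known variance, the posterior is Normal; its mode equals its mean, the precision-weighted average.
Prior precision 1/σ₀² = 1/16 = 0.0625; data precision n/σ² = 32/2 = 16.
μ̂ = (0.0625·3 + 16·3.25) / (0.0625 + 16) = 52.1875/16.0625 = 835/257 ≈ 3.249.

μ̂_MAP = 3.249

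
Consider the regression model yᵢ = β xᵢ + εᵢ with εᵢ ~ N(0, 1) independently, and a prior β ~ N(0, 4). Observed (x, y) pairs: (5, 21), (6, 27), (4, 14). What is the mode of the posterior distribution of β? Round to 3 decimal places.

β̂_MAP = 4.181

log p(β | y) = −Σ(yᵢ − βxᵢ)²/(2·1) − β²/(2·4) + const.
Setting the derivative to zero: Σxᵢ(yᵢ − βxᵢ)/1 − β/4 = 0, so β = Σxᵢyᵢ / (Σxᵢ² + σ²/τ²).
Σxᵢyᵢ = 5·21 + 6·27 + 4·14 = 323; Σxᵢ² = 77; σ²/τ² = 0.25.
β̂_MAP = 323 / (77 + 0.25) = 323/77.25 ≈ 4.181.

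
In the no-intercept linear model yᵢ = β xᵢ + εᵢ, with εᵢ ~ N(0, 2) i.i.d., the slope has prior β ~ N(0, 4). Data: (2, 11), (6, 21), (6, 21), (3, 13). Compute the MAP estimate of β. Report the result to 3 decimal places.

β̂_MAP = 3.661

log p(β | y) = −Σ(yᵢ − βxᵢ)²/(2·2) − β²/(2·4) + const.
Setting the derivative to zero: Σxᵢ(yᵢ − βxᵢ)/2 − β/4 = 0, so β = Σxᵢyᵢ / (Σxᵢ² + σ²/τ²).
Σxᵢyᵢ = 2·11 + 6·21 + 6·21 + 3·13 = 313; Σxᵢ² = 85; σ²/τ² = 0.5.
β̂_MAP = 313 / (85 + 0.5) = 313/85.5 ≈ 3.661.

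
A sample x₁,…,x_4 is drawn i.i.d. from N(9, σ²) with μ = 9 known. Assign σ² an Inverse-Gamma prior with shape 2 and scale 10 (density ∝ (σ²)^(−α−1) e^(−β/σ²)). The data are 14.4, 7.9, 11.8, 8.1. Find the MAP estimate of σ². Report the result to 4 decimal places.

σ̂²_MAP = 5.9020

Sum of squared deviations about the known mean: SS = (14.4−9)² + (7.9−9)² + (11.8−9)² + (8.1−9)² = 39.02.
The Normal likelihood contributes (σ²)^(−n/2) exp(−SS/(2σ²)), so the posterior is Inverse-Gamma(α + n/2, β + SS/2) = Inverse-Gamma(4, 29.51).
The mode of Inverse-Gamma(a, b) is b/(a+1) = 29.51/5 ≈ 5.9020.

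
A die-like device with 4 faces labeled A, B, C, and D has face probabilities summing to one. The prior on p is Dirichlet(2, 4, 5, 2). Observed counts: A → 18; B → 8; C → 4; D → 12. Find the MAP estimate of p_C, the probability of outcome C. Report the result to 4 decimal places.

MAP estimate of p_C = 0.1569

The posterior is Dirichlet(αᵢ + nᵢ) = Dirichlet(20, 12, 9, 14).
For a Dirichlet(a₁,…,a_K) with all aᵢ > 1, the mode has j-th component (aⱼ − 1)/(Σaᵢ − K).
Here Σaᵢ = 55 and K = 4, so p_C = (9 − 1)/(55 − 4) = 8/51 ≈ 0.1569.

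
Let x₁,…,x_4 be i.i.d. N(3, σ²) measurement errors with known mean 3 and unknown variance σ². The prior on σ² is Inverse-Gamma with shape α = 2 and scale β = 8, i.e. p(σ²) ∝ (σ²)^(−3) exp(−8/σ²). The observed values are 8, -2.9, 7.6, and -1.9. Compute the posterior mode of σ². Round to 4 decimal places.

Sum of squared deviations about the known mean: SS = (8−3)² + (-2.9−3)² + (7.6−3)² + (-1.9−3)² = 104.98.
The Normal likelihood contributes (σ²)^(−n/2) exp(−SS/(2σ²)), so the posterior is Inverse-Gamma(α + n/2, β + SS/2) = Inverse-Gamma(4, 60.49).
The mode of Inverse-Gamma(a, b) is b/(a+1) = 60.49/5 ≈ 12.0980.

σ̂²_MAP = 12.0980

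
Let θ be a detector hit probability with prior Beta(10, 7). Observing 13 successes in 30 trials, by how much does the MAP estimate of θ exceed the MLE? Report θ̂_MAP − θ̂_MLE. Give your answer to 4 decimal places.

Posterior is Beta(23, 24); MAP = (23−1)/(47−2) = 22/45 ≈ 0.48889.
MLE ignores the prior: θ̂_MLE = k/n = 13/30 ≈ 0.43333.
Difference = 22/45 − 13/30 = 1/18 ≈ 0.0556.

MAP − MLE = 0.0556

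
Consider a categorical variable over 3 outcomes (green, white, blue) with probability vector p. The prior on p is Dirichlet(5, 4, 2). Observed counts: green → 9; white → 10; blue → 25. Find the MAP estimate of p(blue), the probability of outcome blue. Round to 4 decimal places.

MAP estimate of p(blue) = 0.5000

The posterior is Dirichlet(αᵢ + nᵢ) = Dirichlet(14, 14, 27).
For a Dirichlet(a₁,…,a_K) with all aᵢ > 1, the mode has j-th component (aⱼ − 1)/(Σaᵢ − K).
Here Σaᵢ = 55 and K = 3, so p(blue) = (27 − 1)/(55 − 3) = 26/52 ≈ 0.5000.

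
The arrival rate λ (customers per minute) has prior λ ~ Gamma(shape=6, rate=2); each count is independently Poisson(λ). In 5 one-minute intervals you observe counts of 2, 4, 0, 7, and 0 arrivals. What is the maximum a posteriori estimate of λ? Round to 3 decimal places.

Σxᵢ = 2+4+0+7+0 = 13, with n = 5.
Posterior ∝ λ^5e^(−2λ) · λ^13e^(−5λ) = λ^18e^(−7λ), i.e. Gamma(shape=19, rate=7).
The mode of a Gamma(a, b) with a ≥ 1 (shape–rate) is (a−1)/b = 18/7 ≈ 2.571.

λ̂_MAP = 2.571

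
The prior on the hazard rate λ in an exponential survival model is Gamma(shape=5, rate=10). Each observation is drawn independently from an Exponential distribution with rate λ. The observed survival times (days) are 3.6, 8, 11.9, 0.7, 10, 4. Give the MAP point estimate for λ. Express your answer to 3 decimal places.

The Exponential(rate=λ) likelihood is ∝ λ^n e^(−λΣtᵢ). Here n = 6 and Σtᵢ = 3.6 + 8 + 11.9 + 0.7 + 10 + 4 = 38.2.
Posterior ∝ λ^4e^(−10λ) · λ^6e^(−38.2λ) = λ^10e^(−48.2λ), i.e. Gamma(11, 48.2).
Mode = (a−1)/b = 10/48.2 ≈ 0.207.

λ̂_MAP = 0.207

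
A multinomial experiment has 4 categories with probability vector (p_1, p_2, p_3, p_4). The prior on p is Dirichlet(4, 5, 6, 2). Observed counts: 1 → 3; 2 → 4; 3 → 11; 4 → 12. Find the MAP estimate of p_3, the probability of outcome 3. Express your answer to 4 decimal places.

The posterior is Dirichlet(αᵢ + nᵢ) = Dirichlet(7, 9, 17, 14).
For a Dirichlet(a₁,…,a_K) with all aᵢ > 1, the mode has j-th component (aⱼ − 1)/(Σaᵢ − K).
Here Σaᵢ = 47 and K = 4, so p_3 = (17 − 1)/(47 − 4) = 16/43 ≈ 0.3721.

MAP estimate: 0.3721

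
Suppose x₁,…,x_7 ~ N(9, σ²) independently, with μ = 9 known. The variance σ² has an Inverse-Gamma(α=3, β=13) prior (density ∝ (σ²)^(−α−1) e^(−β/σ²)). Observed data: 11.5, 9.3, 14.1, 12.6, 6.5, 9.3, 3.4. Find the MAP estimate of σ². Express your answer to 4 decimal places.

σ̂²_MAP = 7.2673

Sum of squared deviations about the known mean: SS = (11.5−9)² + (9.3−9)² + (14.1−9)² + (12.6−9)² + (6.5−9)² + (9.3−9)² + (3.4−9)² = 83.01.
The Normal likelihood contributes (σ²)^(−n/2) exp(−SS/(2σ²)), so the posterior is Inverse-Gamma(α + n/2, β + SS/2) = Inverse-Gamma(6.5, 54.505).
The mode of Inverse-Gamma(a, b) is b/(a+1) = 54.505/7.5 ≈ 7.2673.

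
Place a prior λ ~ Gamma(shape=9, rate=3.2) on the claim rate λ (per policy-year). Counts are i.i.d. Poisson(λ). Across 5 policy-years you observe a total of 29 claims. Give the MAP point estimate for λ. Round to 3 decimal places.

Σxᵢ = 29, n = 5.
Posterior ∝ λ^8e^(−3.2λ) · λ^29e^(−5λ) = λ^37e^(−8.2λ), i.e. Gamma(shape=38, rate=8.2).
The mode of a Gamma(a, b) with a ≥ 1 (shape–rate) is (a−1)/b = 37/8.2 ≈ 4.512.

λ̂_MAP = 4.512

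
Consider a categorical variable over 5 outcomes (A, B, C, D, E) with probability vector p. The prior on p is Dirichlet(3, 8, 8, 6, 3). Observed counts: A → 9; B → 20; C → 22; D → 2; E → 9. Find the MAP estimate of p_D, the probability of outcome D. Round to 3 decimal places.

The posterior is Dirichlet(αᵢ + nᵢ) = Dirichlet(12, 28, 30, 8, 12).
For a Dirichlet(a₁,…,a_K) with all aᵢ > 1, the mode has j-th component (aⱼ − 1)/(Σaᵢ − K).
Here Σaᵢ = 90 and K = 5, so p_D = (8 − 1)/(90 − 5) = 7/85 ≈ 0.082.

MAP estimate of p_D = 0.082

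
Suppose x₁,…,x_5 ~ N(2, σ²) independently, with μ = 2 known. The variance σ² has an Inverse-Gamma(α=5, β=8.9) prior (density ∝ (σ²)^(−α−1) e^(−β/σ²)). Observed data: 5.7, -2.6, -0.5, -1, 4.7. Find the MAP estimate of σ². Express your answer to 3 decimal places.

σ̂²_MAP = 4.423

Sum of squared deviations about the known mean: SS = (5.7−2)² + (-2.6−2)² + (-0.5−2)² + (-1−2)² + (4.7−2)² = 57.39.
The Normal likelihood contributes (σ²)^(−n/2) exp(−SS/(2σ²)), so the posterior is Inverse-Gamma(α + n/2, β + SS/2) = Inverse-Gamma(7.5, 37.595).
The mode of Inverse-Gamma(a, b) is b/(a+1) = 37.595/8.5 ≈ 4.423.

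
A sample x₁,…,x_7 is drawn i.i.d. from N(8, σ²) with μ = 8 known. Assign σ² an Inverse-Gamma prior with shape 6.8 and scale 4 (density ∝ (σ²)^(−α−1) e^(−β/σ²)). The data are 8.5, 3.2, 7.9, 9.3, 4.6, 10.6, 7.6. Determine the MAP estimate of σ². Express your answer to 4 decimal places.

σ̂²_MAP = 2.2774

Sum of squared deviations about the known mean: SS = (8.5−8)² + (3.2−8)² + (7.9−8)² + (9.3−8)² + (4.6−8)² + (10.6−8)² + (7.6−8)² = 43.47.
The Normal likelihood contributes (σ²)^(−n/2) exp(−SS/(2σ²)), so the posterior is Inverse-Gamma(α + n/2, β + SS/2) = Inverse-Gamma(10.3, 25.735).
The mode of Inverse-Gamma(a, b) is b/(a+1) = 25.735/11.3 ≈ 2.2774.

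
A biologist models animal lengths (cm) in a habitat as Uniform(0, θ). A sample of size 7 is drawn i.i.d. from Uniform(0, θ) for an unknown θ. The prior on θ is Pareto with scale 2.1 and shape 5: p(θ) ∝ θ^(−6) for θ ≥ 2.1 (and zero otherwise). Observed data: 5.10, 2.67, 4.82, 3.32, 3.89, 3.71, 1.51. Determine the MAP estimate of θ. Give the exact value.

The Uniform(0, θ) likelihood is θ^(−n) for θ ≥ max(xᵢ), zero otherwise. Here max(xᵢ) = 5.10.
Posterior ∝ θ^(−6) · θ^(−7) = θ^(−13) on θ ≥ max(2.1, 5.10) = 5.10.
This density is strictly decreasing in θ, so the posterior mode lies at the lower boundary of the support.

θ̂_MAP = 5.10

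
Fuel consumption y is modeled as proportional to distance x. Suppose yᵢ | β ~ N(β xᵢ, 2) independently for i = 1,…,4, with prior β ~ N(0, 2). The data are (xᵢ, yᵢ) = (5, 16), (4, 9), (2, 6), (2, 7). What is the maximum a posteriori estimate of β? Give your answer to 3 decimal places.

log p(β | y) = −Σ(yᵢ − βxᵢ)²/(2·2) − β²/(2·2) + const.
Setting the derivative to zero: Σxᵢ(yᵢ − βxᵢ)/2 − β/2 = 0, so β = Σxᵢyᵢ / (Σxᵢ² + σ²/τ²).
Σxᵢyᵢ = 5·16 + 4·9 + 2·6 + 2·7 = 142; Σxᵢ² = 49; σ²/τ² = 1.
β̂_MAP = 142 / (49 + 1) = 142/50 ≈ 2.840.

β̂_MAP = 2.840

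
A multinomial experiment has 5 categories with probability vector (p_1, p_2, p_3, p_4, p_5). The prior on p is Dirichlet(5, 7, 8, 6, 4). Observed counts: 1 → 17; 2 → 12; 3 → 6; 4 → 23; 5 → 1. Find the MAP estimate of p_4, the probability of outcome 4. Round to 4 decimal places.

The posterior is Dirichlet(αᵢ + nᵢ) = Dirichlet(22, 19, 14, 29, 5).
For a Dirichlet(a₁,…,a_K) with all aᵢ > 1, the mode has j-th component (aⱼ − 1)/(Σaᵢ − K).
Here Σaᵢ = 89 and K = 5, so p_4 = (29 − 1)/(89 − 5) = 28/84 ≈ 0.3333.

MAP estimate: 0.3333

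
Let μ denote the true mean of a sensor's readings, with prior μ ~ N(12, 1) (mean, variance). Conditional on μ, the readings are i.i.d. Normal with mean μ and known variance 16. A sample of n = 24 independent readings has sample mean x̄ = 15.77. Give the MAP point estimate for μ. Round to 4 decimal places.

μ̂_MAP = 14.2620

n = 24, x̄ = 15.77.
For a Normal prior and Normal likelihood with known variance, the posterior is Normal; its mode equals its mean, the precision-weighted average.
Prior precision 1/σ₀² = 1/1 = 1; data precision n/σ² = 24/16 = 1.5.
μ̂ = (1·12 + 1.5·15.77) / (1 + 1.5) = 35.655/2.5 = 14.2620.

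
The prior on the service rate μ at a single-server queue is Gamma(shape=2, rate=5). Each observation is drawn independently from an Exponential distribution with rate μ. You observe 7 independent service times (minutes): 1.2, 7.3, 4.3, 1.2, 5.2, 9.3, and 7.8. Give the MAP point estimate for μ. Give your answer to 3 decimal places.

The Exponential(rate=μ) likelihood is ∝ μ^n e^(−μΣtᵢ). Here n = 7 and Σtᵢ = 1.2 + 7.3 + 4.3 + 1.2 + 5.2 + 9.3 + 7.8 = 36.3.
Posterior ∝ μe^(−5μ) · μ^7e^(−36.3μ) = μ^8e^(−41.3μ), i.e. Gamma(9, 41.3).
Mode = (a−1)/b = 8/41.3 ≈ 0.194.

μ̂_MAP = 0.194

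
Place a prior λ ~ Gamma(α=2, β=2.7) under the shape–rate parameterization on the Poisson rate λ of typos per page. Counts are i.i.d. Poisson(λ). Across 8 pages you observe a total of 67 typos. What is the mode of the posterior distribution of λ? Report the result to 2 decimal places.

Σxᵢ = 67, n = 8.
Posterior ∝ λe^(−2.7λ) · λ^67e^(−8λ) = λ^68e^(−10.7λ), i.e. Gamma(shape=69, rate=10.7).
The mode of a Gamma(a, b) with a ≥ 1 (shape–rate) is (a−1)/b = 68/10.7 ≈ 6.36.

λ̂_MAP = 6.36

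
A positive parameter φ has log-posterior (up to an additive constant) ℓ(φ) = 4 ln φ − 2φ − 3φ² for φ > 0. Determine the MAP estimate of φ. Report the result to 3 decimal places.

ℓ'(φ) = 4/φ − 2 − 6φ. Setting this to zero and multiplying by φ: 6φ² + 2φ − 4 = 0.
φ = (−2 + √(2² + 4·6·4)) / (2·6) = (−2 + √100) / 12 = (−2 + 10)/12 = 2/3.
ℓ''(φ) = −4/φ² − 6 < 0, confirming a maximum.

φ̂_MAP = 0.667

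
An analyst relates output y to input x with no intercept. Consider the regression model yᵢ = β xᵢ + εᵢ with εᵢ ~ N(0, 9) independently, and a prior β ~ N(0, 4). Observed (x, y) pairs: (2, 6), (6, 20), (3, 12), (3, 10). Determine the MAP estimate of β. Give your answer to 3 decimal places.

β̂_MAP = 3.286

log p(β | y) = −Σ(yᵢ − βxᵢ)²/(2·9) − β²/(2·4) + const.
Setting the derivative to zero: Σxᵢ(yᵢ − βxᵢ)/9 − β/4 = 0, so β = Σxᵢyᵢ / (Σxᵢ² + σ²/τ²).
Σxᵢyᵢ = 2·6 + 6·20 + 3·12 + 3·10 = 198; Σxᵢ² = 58; σ²/τ² = 2.25.
β̂_MAP = 198 / (58 + 2.25) = 198/60.25 ≈ 3.286.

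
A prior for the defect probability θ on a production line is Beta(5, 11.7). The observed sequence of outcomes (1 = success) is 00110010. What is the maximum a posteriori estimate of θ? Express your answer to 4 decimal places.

θ̂_MAP = 0.3084

Prior: Beta(5, 11.7).
Data: 3 successes in 8 trials (from the sequence). The binomial likelihood contributes θ^3(1−θ)^5, so the posterior is Beta(5+3, 11.7+5) = Beta(8, 16.7).
For Beta(a, b) with a, b > 1 the mode is (a−1)/(a+b−2) = 7/22.7 ≈ 0.3084.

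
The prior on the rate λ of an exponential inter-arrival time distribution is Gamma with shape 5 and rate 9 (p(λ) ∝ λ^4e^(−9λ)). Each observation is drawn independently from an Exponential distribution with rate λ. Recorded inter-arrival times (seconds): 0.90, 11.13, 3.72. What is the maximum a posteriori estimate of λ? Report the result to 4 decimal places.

λ̂_MAP = 0.2828

The Exponential(rate=λ) likelihood is ∝ λ^n e^(−λΣtᵢ). Here n = 3 and Σtᵢ = 0.90 + 11.13 + 3.72 = 15.75.
Posterior ∝ λ^4e^(−9λ) · λ^3e^(−15.75λ) = λ^7e^(−24.75λ), i.e. Gamma(8, 24.75).
Mode = (a−1)/b = 7/24.75 ≈ 0.2828.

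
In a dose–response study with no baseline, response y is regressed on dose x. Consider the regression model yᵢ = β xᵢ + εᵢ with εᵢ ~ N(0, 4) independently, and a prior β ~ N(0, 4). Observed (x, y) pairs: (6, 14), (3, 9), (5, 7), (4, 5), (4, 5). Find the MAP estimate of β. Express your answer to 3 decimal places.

log p(β | y) = −Σ(yᵢ − βxᵢ)²/(2·4) − β²/(2·4) + const.
Setting the derivative to zero: Σxᵢ(yᵢ − βxᵢ)/4 − β/4 = 0, so β = Σxᵢyᵢ / (Σxᵢ² + σ²/τ²).
Σxᵢyᵢ = 6·14 + 3·9 + 5·7 + 4·5 + 4·5 = 186; Σxᵢ² = 102; σ²/τ² = 1.
β̂_MAP = 186 / (102 + 1) = 186/103 ≈ 1.806.

β̂_MAP = 1.806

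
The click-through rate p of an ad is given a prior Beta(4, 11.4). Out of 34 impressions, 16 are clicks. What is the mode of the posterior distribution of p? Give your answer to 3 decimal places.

Prior: Beta(4, 11.4).
Data: 16 successes in 34 trials. The binomial likelihood contributes p^16(1−p)^18, so the posterior is Beta(4+16, 11.4+18) = Beta(20, 29.4).
For Beta(a, b) with a, b > 1 the mode is (a−1)/(a+b−2) = 19/47.4 ≈ 0.401.

p̂_MAP = 0.401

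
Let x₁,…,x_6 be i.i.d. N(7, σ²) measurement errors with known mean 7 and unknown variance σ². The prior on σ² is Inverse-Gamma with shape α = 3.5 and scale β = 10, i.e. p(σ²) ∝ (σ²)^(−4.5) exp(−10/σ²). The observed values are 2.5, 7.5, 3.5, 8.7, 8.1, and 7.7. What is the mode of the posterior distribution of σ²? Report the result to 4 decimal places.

Sum of squared deviations about the known mean: SS = (2.5−7)² + (7.5−7)² + (3.5−7)² + (8.7−7)² + (8.1−7)² + (7.7−7)² = 37.34.
The Normal likelihood contributes (σ²)^(−n/2) exp(−SS/(2σ²)), so the posterior is Inverse-Gamma(α + n/2, β + SS/2) = Inverse-Gamma(6.5, 28.67).
The mode of Inverse-Gamma(a, b) is b/(a+1) = 28.67/7.5 ≈ 3.8227.

σ̂²_MAP = 3.8227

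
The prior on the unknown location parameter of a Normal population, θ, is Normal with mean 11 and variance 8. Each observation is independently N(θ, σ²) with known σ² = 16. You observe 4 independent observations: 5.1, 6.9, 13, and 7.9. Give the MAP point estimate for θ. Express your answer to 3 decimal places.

n = 4; x̄ = (5.1 + 6.9 + 13 + 7.9)/4 = 32.9/4 = 8.225.
For a Normal prior and Normal likelihood with known variance, the posterior is Normal; its mode equals its mean, the precision-weighted average.
Prior precision 1/σ₀² = 1/8 = 0.125; data precision n/σ² = 4/16 = 0.25.
θ̂ = (0.125·11 + 0.25·8.225) / (0.125 + 0.25) = 3.43125/0.375 = 9.150.

θ̂_MAP = 9.150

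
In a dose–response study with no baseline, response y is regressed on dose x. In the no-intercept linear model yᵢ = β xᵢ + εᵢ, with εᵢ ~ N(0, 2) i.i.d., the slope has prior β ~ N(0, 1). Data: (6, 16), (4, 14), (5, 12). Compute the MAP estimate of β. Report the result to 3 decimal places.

β̂_MAP = 2.684

log p(β | y) = −Σ(yᵢ − βxᵢ)²/(2·2) − β²/(2·1) + const.
Setting the derivative to zero: Σxᵢ(yᵢ − βxᵢ)/2 − β/1 = 0, so β = Σxᵢyᵢ / (Σxᵢ² + σ²/τ²).
Σxᵢyᵢ = 6·16 + 4·14 + 5·12 = 212; Σxᵢ² = 77; σ²/τ² = 2.
β̂_MAP = 212 / (77 + 2) = 212/79 ≈ 2.684.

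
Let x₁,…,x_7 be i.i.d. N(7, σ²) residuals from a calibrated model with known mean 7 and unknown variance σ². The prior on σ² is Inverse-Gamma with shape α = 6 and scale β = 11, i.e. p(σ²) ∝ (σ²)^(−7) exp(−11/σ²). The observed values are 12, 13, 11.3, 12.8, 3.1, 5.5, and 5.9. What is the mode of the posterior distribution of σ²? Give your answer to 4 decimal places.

Sum of squared deviations about the known mean: SS = (12−7)² + (13−7)² + (11.3−7)² + (12.8−7)² + (3.1−7)² + (5.5−7)² + (5.9−7)² = 131.8.
The Normal likelihood contributes (σ²)^(−n/2) exp(−SS/(2σ²)), so the posterior is Inverse-Gamma(α + n/2, β + SS/2) = Inverse-Gamma(9.5, 76.9).
The mode of Inverse-Gamma(a, b) is b/(a+1) = 76.9/10.5 ≈ 7.3238.

σ̂²_MAP = 7.3238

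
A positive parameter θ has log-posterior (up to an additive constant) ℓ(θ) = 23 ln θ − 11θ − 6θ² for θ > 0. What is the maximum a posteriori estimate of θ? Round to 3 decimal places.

θ̂_MAP = 1.000

ℓ'(θ) = 23/θ − 11 − 12θ. Setting this to zero and multiplying by θ: 12θ² + 11θ − 23 = 0.
θ = (−11 + √(11² + 4·12·23)) / (2·12) = (−11 + √1225) / 24 = (−11 + 35)/24 = 1.
ℓ''(θ) = −23/θ² − 12 < 0, confirming a maximum.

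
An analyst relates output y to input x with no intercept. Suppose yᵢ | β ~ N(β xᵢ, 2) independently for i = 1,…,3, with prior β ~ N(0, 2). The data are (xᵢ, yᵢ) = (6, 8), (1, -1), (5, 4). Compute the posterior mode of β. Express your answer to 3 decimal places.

β̂_MAP = 1.063

log p(β | y) = −Σ(yᵢ − βxᵢ)²/(2·2) − β²/(2·2) + const.
Setting the derivative to zero: Σxᵢ(yᵢ − βxᵢ)/2 − β/2 = 0, so β = Σxᵢyᵢ / (Σxᵢ² + σ²/τ²).
Σxᵢyᵢ = 6·8 + 1·(-1) + 5·4 = 67; Σxᵢ² = 62; σ²/τ² = 1.
β̂_MAP = 67 / (62 + 1) = 67/63 ≈ 1.063.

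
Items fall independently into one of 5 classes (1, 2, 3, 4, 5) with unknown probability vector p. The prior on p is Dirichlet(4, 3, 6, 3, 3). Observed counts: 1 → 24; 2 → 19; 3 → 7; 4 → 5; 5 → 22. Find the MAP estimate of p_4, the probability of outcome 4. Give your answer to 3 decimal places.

The posterior is Dirichlet(αᵢ + nᵢ) = Dirichlet(28, 22, 13, 8, 25).
For a Dirichlet(a₁,…,a_K) with all aᵢ > 1, the mode has j-th component (aⱼ − 1)/(Σaᵢ − K).
Here Σaᵢ = 96 and K = 5, so p_4 = (8 − 1)/(96 − 5) = 7/91 ≈ 0.077.

MAP estimate: 0.077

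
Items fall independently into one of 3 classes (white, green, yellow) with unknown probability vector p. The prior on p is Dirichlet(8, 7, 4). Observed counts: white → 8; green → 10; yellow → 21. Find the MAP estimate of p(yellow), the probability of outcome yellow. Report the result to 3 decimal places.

The posterior is Dirichlet(αᵢ + nᵢ) = Dirichlet(16, 17, 25).
For a Dirichlet(a₁,…,a_K) with all aᵢ > 1, the mode has j-th component (aⱼ − 1)/(Σaᵢ − K).
Here Σaᵢ = 58 and K = 3, so p(yellow) = (25 − 1)/(58 − 3) = 24/55 ≈ 0.436.

MAP estimate of p(yellow) = 0.436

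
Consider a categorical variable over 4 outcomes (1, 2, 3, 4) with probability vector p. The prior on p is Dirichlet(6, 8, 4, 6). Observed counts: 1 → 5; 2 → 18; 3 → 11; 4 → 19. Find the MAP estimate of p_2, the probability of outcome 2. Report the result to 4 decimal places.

The posterior is Dirichlet(αᵢ + nᵢ) = Dirichlet(11, 26, 15, 25).
For a Dirichlet(a₁,…,a_K) with all aᵢ > 1, the mode has j-th component (aⱼ − 1)/(Σaᵢ − K).
Here Σaᵢ = 77 and K = 4, so p_2 = (26 − 1)/(77 − 4) = 25/73 ≈ 0.3425.

MAP estimate: 0.3425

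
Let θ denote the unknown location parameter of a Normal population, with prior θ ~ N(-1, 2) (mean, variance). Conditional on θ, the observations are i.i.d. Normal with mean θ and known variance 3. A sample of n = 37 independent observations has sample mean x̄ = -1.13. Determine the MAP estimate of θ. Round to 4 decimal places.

θ̂_MAP = -1.1249

n = 37, x̄ = -1.13.
For a Normal prior and Normal likelihood with known variance, the posterior is Normal; its mode equals its mean, the precision-weighted average.
Prior precision 1/σ₀² = 1/2 = 0.5; data precision n/σ² = 37/3.
θ̂ = (0.5·(-1) + (37/3)·(-1.13)) / (0.5 + 37/3) = (-4331/300)/(77/6) = -4331/3850 ≈ -1.1249.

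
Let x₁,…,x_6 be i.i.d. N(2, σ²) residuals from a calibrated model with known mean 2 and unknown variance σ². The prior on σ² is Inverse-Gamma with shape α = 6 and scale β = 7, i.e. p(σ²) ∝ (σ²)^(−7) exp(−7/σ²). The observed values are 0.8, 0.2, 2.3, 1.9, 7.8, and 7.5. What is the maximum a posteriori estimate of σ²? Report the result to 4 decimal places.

Sum of squared deviations about the known mean: SS = (0.8−2)² + (0.2−2)² + (2.3−2)² + (1.9−2)² + (7.8−2)² + (7.5−2)² = 68.67.
The Normal likelihood contributes (σ²)^(−n/2) exp(−SS/(2σ²)), so the posterior is Inverse-Gamma(α + n/2, β + SS/2) = Inverse-Gamma(9, 41.335).
The mode of Inverse-Gamma(a, b) is b/(a+1) = 41.335/10 ≈ 4.1335.

σ̂²_MAP = 4.1335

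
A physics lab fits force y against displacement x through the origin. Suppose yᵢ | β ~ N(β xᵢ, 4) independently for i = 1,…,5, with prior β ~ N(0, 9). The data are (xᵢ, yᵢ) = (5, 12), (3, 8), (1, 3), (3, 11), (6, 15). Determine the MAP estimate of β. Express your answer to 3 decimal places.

β̂_MAP = 2.610

log p(β | y) = −Σ(yᵢ − βxᵢ)²/(2·4) − β²/(2·9) + const.
Setting the derivative to zero: Σxᵢ(yᵢ − βxᵢ)/4 − β/9 = 0, so β = Σxᵢyᵢ / (Σxᵢ² + σ²/τ²).
Σxᵢyᵢ = 5·12 + 3·8 + 1·3 + 3·11 + 6·15 = 210; Σxᵢ² = 80; σ²/τ² = 4/9.
β̂_MAP = 210 / (80 + 4/9) = 210/(724/9) = 945/362 ≈ 2.610.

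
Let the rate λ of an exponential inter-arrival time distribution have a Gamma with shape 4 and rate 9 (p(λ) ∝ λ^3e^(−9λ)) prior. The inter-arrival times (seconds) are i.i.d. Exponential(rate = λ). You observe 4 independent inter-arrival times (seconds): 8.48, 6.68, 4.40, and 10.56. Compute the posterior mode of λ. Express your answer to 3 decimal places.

λ̂_MAP = 0.179

The Exponential(rate=λ) likelihood is ∝ λ^n e^(−λΣtᵢ). Here n = 4 and Σtᵢ = 8.48 + 6.68 + 4.40 + 10.56 = 30.12.
Posterior ∝ λ^3e^(−9λ) · λ^4e^(−30.12λ) = λ^7e^(−39.12λ), i.e. Gamma(8, 39.12).
Mode = (a−1)/b = 7/39.12 ≈ 0.179.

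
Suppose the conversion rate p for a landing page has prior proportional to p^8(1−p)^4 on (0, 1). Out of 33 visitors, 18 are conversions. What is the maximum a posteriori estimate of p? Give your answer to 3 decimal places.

p̂_MAP = 0.578

The prior density ∝ p^8(1−p)^4 is the kernel of Beta(9, 5).
Data: 18 successes in 33 trials. The binomial likelihood contributes p^18(1−p)^15, so the posterior is Beta(9+18, 5+15) = Beta(27, 20).
For Beta(a, b) with a, b > 1 the mode is (a−1)/(a+b−2) = 26/45 ≈ 0.578.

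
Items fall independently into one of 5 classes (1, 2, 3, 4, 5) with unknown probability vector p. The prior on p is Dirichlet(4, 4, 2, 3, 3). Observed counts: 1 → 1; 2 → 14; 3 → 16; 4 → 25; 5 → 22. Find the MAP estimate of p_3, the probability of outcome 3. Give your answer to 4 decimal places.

The posterior is Dirichlet(αᵢ + nᵢ) = Dirichlet(5, 18, 18, 28, 25).
For a Dirichlet(a₁,…,a_K) with all aᵢ > 1, the mode has j-th component (aⱼ − 1)/(Σaᵢ − K).
Here Σaᵢ = 94 and K = 5, so p_3 = (18 − 1)/(94 − 5) = 17/89 ≈ 0.1910.

MAP estimate: 0.1910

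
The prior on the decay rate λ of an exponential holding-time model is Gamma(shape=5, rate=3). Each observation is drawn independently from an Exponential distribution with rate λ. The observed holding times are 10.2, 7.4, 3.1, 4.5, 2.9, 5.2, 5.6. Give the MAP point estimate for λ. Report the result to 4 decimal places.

λ̂_MAP = 0.2625

The Exponential(rate=λ) likelihood is ∝ λ^n e^(−λΣtᵢ). Here n = 7 and Σtᵢ = 10.2 + 7.4 + 3.1 + 4.5 + 2.9 + 5.2 + 5.6 = 38.9.
Posterior ∝ λ^4e^(−3λ) · λ^7e^(−38.9λ) = λ^11e^(−41.9λ), i.e. Gamma(12, 41.9).
Mode = (a−1)/b = 11/41.9 ≈ 0.2625.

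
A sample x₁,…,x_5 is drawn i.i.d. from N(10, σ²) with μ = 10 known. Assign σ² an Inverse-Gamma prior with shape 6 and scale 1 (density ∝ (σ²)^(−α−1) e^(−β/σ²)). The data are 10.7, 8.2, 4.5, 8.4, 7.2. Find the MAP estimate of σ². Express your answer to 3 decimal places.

σ̂²_MAP = 2.441

Sum of squared deviations about the known mean: SS = (10.7−10)² + (8.2−10)² + (4.5−10)² + (8.4−10)² + (7.2−10)² = 44.38.
The Normal likelihood contributes (σ²)^(−n/2) exp(−SS/(2σ²)), so the posterior is Inverse-Gamma(α + n/2, β + SS/2) = Inverse-Gamma(8.5, 23.19).
The mode of Inverse-Gamma(a, b) is b/(a+1) = 23.19/9.5 ≈ 2.441.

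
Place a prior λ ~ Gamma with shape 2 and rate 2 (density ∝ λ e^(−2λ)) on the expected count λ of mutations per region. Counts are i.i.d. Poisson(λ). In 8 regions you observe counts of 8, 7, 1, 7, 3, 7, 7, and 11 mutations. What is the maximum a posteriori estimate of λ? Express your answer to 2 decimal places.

Σxᵢ = 8+7+1+7+3+7+7+11 = 51, with n = 8.
Posterior ∝ λe^(−2λ) · λ^51e^(−8λ) = λ^52e^(−10λ), i.e. Gamma(shape=53, rate=10).
The mode of a Gamma(a, b) with a ≥ 1 (shape–rate) is (a−1)/b = 52/10 ≈ 5.20.

λ̂_MAP = 5.20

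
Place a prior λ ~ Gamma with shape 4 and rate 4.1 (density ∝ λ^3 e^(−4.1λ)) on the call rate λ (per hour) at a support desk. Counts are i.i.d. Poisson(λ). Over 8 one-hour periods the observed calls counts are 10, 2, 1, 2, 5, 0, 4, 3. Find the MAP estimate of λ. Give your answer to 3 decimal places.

λ̂_MAP = 2.479

Σxᵢ = 10+2+1+2+5+0+4+3 = 27, with n = 8.
Posterior ∝ λ^3e^(−4.1λ) · λ^27e^(−8λ) = λ^30e^(−12.1λ), i.e. Gamma(shape=31, rate=12.1).
The mode of a Gamma(a, b) with a ≥ 1 (shape–rate) is (a−1)/b = 30/12.1 ≈ 2.479.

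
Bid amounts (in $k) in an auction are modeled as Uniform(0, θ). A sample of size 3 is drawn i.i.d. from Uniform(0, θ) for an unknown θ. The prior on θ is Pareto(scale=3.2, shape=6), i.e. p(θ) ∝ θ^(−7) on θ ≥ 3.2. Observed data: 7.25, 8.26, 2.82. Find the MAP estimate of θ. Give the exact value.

θ̂_MAP = 8.26

The Uniform(0, θ) likelihood is θ^(−n) for θ ≥ max(xᵢ), zero otherwise. Here max(xᵢ) = 8.26.
Posterior ∝ θ^(−7) · θ^(−3) = θ^(−10) on θ ≥ max(3.2, 8.26) = 8.26.
This density is strictly decreasing in θ, so the posterior mode lies at the lower boundary of the support.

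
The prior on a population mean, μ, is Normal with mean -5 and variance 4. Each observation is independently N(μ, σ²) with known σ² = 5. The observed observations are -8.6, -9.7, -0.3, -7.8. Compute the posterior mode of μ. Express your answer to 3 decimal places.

μ̂_MAP = -6.219

n = 4; x̄ = ((-8.6) + (-9.7) + (-0.3) + (-7.8))/4 = -26.4/4 = -6.6.
For a Normal prior and Normal likelihood with known variance, the posterior is Normal; its mode equals its mean, the precision-weighted average.
Prior precision 1/σ₀² = 1/4 = 0.25; data precision n/σ² = 4/5 = 0.8.
μ̂ = (0.25·(-5) + 0.8·(-6.6)) / (0.25 + 0.8) = (-6.53)/1.05 = -653/105 ≈ -6.219.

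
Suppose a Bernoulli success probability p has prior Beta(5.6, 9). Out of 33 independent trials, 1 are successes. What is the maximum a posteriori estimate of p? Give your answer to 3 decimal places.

p̂_MAP = 0.123

Prior: Beta(5.6, 9).
Data: 1 success in 33 trials. The binomial likelihood contributes p(1−p)^32, so the posterior is Beta(5.6+1, 9+32) = Beta(6.6, 41).
For Beta(a, b) with a, b > 1 the mode is (a−1)/(a+b−2) = 5.6/45.6 ≈ 0.123.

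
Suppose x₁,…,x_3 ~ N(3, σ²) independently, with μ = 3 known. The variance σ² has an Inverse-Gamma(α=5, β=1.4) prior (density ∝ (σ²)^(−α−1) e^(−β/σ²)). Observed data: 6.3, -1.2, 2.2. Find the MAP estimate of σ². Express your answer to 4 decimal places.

Sum of squared deviations about the known mean: SS = (6.3−3)² + (-1.2−3)² + (2.2−3)² = 29.17.
The Normal likelihood contributes (σ²)^(−n/2) exp(−SS/(2σ²)), so the posterior is Inverse-Gamma(α + n/2, β + SS/2) = Inverse-Gamma(6.5, 15.985).
The mode of Inverse-Gamma(a, b) is b/(a+1) = 15.985/7.5 ≈ 2.1313.

σ̂²_MAP = 2.1313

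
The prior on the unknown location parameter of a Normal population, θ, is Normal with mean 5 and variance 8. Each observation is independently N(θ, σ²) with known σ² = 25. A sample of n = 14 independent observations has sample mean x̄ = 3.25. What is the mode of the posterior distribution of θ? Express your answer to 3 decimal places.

n = 14, x̄ = 3.25.
For a Normal prior and Normal likelihood with known variance, the posterior is Normal; its mode equals its mean, the precision-weighted average.
Prior precision 1/σ₀² = 1/8 = 0.125; data precision n/σ² = 14/25 = 0.56.
θ̂ = (0.125·5 + 0.56·3.25) / (0.125 + 0.56) = 2.445/0.685 = 489/137 ≈ 3.569.

θ̂_MAP = 3.569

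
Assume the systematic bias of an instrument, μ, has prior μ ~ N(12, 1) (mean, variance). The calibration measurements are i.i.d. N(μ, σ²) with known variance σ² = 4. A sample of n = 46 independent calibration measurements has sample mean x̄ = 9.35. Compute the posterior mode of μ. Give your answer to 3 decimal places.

n = 46, x̄ = 9.35.
For a Normal prior and Normal likelihood with known variance, the posterior is Normal; its mode equals its mean, the precision-weighted average.
Prior precision 1/σ₀² = 1/1 = 1; data precision n/σ² = 46/4 = 11.5.
μ̂ = (1·12 + 11.5·9.35) / (1 + 11.5) = 119.525/12.5 = 9.562.

μ̂_MAP = 9.562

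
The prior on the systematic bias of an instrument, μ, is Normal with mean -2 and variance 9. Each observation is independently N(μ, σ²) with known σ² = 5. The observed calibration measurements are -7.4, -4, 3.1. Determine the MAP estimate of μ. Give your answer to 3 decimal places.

μ̂_MAP = -2.647

n = 3; x̄ = ((-7.4) + (-4) + 3.1)/3 = -8.3/3 = -83/30 ≈ -2.7667.
For a Normal prior and Normal likelihood with known variance, the posterior is Normal; its mode equals its mean, the precision-weighted average.
Prior precision 1/σ₀² = 1/9; data precision n/σ² = 3/5 = 0.6.
μ̂ = ((1/9)·(-2) + 0.6·(-83/30)) / (1/9 + 0.6) = (-847/450)/(32/45) = -2.646875 ≈ -2.647.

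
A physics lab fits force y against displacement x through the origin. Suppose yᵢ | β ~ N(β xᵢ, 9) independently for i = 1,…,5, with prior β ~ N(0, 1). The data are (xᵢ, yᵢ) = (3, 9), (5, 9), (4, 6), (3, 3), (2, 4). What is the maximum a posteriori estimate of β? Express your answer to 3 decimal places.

β̂_MAP = 1.569

log p(β | y) = −Σ(yᵢ − βxᵢ)²/(2·9) − β²/(2·1) + const.
Setting the derivative to zero: Σxᵢ(yᵢ − βxᵢ)/9 − β/1 = 0, so β = Σxᵢyᵢ / (Σxᵢ² + σ²/τ²).
Σxᵢyᵢ = 3·9 + 5·9 + 4·6 + 3·3 + 2·4 = 113; Σxᵢ² = 63; σ²/τ² = 9.
β̂_MAP = 113 / (63 + 9) = 113/72 ≈ 1.569.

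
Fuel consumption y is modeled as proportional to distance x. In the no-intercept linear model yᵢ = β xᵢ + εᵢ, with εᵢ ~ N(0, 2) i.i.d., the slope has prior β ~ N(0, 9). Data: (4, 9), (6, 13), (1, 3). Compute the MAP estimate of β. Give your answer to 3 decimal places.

log p(β | y) = −Σ(yᵢ − βxᵢ)²/(2·2) − β²/(2·9) + const.
Setting the derivative to zero: Σxᵢ(yᵢ − βxᵢ)/2 − β/9 = 0, so β = Σxᵢyᵢ / (Σxᵢ² + σ²/τ²).
Σxᵢyᵢ = 4·9 + 6·13 + 1·3 = 117; Σxᵢ² = 53; σ²/τ² = 2/9.
β̂_MAP = 117 / (53 + 2/9) = 117/(479/9) = 1053/479 ≈ 2.198.

β̂_MAP = 2.198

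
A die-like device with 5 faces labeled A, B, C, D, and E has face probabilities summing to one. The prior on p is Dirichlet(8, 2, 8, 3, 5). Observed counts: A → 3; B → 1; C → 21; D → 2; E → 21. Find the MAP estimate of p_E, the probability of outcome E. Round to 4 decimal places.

MAP estimate of p_E = 0.3623

The posterior is Dirichlet(αᵢ + nᵢ) = Dirichlet(11, 3, 29, 5, 26).
For a Dirichlet(a₁,…,a_K) with all aᵢ > 1, the mode has j-th component (aⱼ − 1)/(Σaᵢ − K).
Here Σaᵢ = 74 and K = 5, so p_E = (26 − 1)/(74 − 5) = 25/69 ≈ 0.3623.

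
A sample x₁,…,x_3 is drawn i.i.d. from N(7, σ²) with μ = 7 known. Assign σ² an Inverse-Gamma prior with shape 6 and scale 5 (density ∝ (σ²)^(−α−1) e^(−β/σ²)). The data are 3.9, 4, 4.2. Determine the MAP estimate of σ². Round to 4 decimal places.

Sum of squared deviations about the known mean: SS = (3.9−7)² + (4−7)² + (4.2−7)² = 26.45.
The Normal likelihood contributes (σ²)^(−n/2) exp(−SS/(2σ²)), so the posterior is Inverse-Gamma(α + n/2, β + SS/2) = Inverse-Gamma(7.5, 18.225).
The mode of Inverse-Gamma(a, b) is b/(a+1) = 18.225/8.5 ≈ 2.1441.

σ̂²_MAP = 2.1441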